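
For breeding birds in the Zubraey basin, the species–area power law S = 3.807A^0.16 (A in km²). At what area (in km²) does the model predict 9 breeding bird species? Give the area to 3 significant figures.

216 km²

9 = 3.807 × A^0.16  ⇒  A^0.16 = 9/3.807 = 2.364
ln A = ln(2.364) / 0.16 = 0.8604 / 0.16 = 5.3774
A = e^5.3774 ≈ 216.5 km²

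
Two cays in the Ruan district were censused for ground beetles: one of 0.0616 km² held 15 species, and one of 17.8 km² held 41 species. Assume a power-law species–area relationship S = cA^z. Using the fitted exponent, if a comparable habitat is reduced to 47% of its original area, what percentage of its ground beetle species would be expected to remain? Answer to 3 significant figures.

87.5%

z = ln(41/15) / ln(17.8/0.0616) = 1.0055 / 5.6663 = 0.1775
S_new/S_old = (A_new/A_old)^z = 0.47^0.1775 = exp(0.1775 × -0.7550) = 0.8746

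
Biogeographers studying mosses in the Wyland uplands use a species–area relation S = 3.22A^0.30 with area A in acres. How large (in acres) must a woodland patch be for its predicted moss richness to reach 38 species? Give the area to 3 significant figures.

3740 acres

38 = 3.22 × A^0.3  ⇒  A^0.3 = 38/3.22 = 11.8
ln A = ln(11.8) / 0.3 = 2.4682 / 0.3 = 8.2273
A = e^8.2273 ≈ 3742 acres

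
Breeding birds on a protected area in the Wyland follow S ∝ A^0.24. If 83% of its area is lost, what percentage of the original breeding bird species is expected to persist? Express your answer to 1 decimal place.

S_new/S_old = (A_new/A_old)^z = 0.17^0.24
= exp(0.24 × ln 0.17) = exp(0.24 × -1.7720) = exp(-0.4253) ≈ 0.6536

65.4%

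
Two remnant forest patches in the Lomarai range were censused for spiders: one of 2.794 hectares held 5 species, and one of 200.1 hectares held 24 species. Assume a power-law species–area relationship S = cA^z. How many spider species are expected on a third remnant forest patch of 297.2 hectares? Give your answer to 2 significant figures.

z = ln(24/5) / ln(200.1/2.794) = 1.5686 / 4.2713 = 0.3672
c = 5 / 2.794^0.3672 = 5 / 1.458 = 3.428
S₃ = 3.428 × 297.2^0.3672 = 3.428 × 8.095 ≈ 27.75

28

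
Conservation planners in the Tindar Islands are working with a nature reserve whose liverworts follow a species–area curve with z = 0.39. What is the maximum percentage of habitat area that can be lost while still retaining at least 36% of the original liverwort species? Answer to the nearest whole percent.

Need (A_new/A_old)^0.39 = 0.36, so A_new/A_old = 0.36^(1/0.39) = 0.36^2.564
ln(A_new/A_old) = ln 0.36 / 0.39 = -1.0217 / 0.39 = -2.6196
A_new/A_old = e^-2.6196 ≈ 0.07283
Fraction that can be lost = 1 − 0.07283 = 0.9272

93%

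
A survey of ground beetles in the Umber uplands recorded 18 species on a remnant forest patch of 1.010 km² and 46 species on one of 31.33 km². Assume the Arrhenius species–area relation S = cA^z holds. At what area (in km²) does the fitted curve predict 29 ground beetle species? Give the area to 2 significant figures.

z = ln(46/18) / ln(31.33/1.01) = 0.9383 / 3.4346 = 0.2732
c = 18 / 1.01^0.2732 = 18 / 1.003 = 17.95
A = (29/17.95)^(1/0.2732) ⇒ ln A = ln(1.615)/0.2732 = 1.7558
A = e^1.7558 ≈ 5.788 km²

5.8 km²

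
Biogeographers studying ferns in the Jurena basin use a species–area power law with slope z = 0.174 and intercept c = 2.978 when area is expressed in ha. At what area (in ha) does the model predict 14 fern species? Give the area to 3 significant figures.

14 = 2.978 × A^0.174  ⇒  A^0.174 = 14/2.978 = 4.701
ln A = ln(4.701) / 0.174 = 1.5478 / 0.174 = 8.8954
A = e^8.8954 ≈ 7299 ha

7300 ha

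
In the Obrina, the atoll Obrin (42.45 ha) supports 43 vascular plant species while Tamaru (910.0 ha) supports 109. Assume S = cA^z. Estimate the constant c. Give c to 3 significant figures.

z = ln(S₂/S₁) / ln(A₂/A₁) = ln(109/43) / ln(910/42.45) = 0.9301 / 3.0651 = 0.3035
c = S₁ / A₁^z = 43 / 42.45^0.3035 = 43 / 3.119 = 13.79

13.8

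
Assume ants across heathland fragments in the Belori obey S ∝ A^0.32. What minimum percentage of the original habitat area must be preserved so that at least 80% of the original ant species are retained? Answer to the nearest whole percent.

Need (A_new/A_old)^0.32 = 0.8, so A_new/A_old = 0.8^(1/0.32) = 0.8^3.125
ln(A_new/A_old) = ln 0.8 / 0.32 = -0.2231 / 0.32 = -0.6973
A_new/A_old = e^-0.6973 ≈ 0.4979

50%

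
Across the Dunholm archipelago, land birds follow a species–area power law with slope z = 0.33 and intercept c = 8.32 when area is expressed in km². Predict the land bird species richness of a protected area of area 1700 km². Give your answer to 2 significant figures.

97

S = 8.32 × 1700^0.33 = 8.32 × 11.64 ≈ 96.87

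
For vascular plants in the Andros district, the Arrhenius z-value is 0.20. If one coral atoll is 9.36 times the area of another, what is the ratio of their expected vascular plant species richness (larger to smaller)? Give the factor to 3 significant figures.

S₂/S₁ = (A₂/A₁)^z = 9.36^0.2
ln(S₂/S₁) = 0.2 × ln 9.36 = 0.2 × 2.2364 = 0.4473
S₂/S₁ = e^0.4473 ≈ 1.564

1.56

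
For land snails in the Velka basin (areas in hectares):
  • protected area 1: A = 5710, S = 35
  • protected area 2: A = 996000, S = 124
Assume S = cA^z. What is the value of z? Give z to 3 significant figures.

0.245

Taking logs: ln S = ln c + z ln A, so z = (ln S₂ − ln S₁)/(ln A₂ − ln A₁).
z = ln(124/35) / ln(996000/5710) = ln(3.543) / ln(174.4) = 1.2649 / 5.1615 = 0.2451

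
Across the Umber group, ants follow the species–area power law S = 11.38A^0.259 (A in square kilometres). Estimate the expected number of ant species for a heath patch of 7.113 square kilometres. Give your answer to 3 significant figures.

S = 11.38 × 7.113^0.259
ln S = ln 11.38 + 0.259 × ln 7.113 = 2.4319 + 0.259 × 1.9619 = 2.9400
S = e^2.9400 ≈ 18.92

18.9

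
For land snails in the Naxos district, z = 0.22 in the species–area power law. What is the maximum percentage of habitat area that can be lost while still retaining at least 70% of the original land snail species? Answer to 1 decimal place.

80.2%

Need (A_new/A_old)^0.22 = 0.7, so A_new/A_old = 0.7^(1/0.22) = 0.7^4.545
ln(A_new/A_old) = ln 0.7 / 0.22 = -0.3567 / 0.22 = -1.6212
A_new/A_old = e^-1.6212 ≈ 0.1977
Fraction that can be lost = 1 − 0.1977 = 0.8023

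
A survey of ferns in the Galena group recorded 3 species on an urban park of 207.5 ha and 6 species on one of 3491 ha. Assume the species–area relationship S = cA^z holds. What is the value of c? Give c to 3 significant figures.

z = ln(S₂/S₁) / ln(A₂/A₁) = ln(6/3) / ln(3491/207.5) = 0.6931 / 2.8228 = 0.2456
c = S₁ / A₁^z = 3 / 207.5^0.2456 = 3 / 3.706 = 0.8094

0.809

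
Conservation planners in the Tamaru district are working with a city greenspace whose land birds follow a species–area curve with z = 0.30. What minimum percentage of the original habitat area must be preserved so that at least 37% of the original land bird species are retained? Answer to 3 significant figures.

Need (A_new/A_old)^0.3 = 0.37, so A_new/A_old = 0.37^(1/0.3) = 0.37^3.333
ln(A_new/A_old) = ln 0.37 / 0.3 = -0.9943 / 0.3 = -3.3142
A_new/A_old = e^-3.3142 ≈ 0.03636

3.64%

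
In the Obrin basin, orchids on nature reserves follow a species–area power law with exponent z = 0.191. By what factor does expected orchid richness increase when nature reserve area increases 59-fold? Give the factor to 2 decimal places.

S₂/S₁ = (A₂/A₁)^z = 59^0.191
ln(S₂/S₁) = 0.191 × ln 59 = 0.191 × 4.0775 = 0.7788
S₂/S₁ = e^0.7788 ≈ 2.179

2.18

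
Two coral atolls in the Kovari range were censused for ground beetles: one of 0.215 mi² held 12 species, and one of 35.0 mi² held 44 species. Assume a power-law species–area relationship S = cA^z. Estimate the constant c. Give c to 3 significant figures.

z = ln(S₂/S₁) / ln(A₂/A₁) = ln(44/12) / ln(35/0.215) = 1.2993 / 5.0925 = 0.2551
c = S₁ / A₁^z = 12 / 0.215^0.2551 = 12 / 0.6756 = 17.76

17.8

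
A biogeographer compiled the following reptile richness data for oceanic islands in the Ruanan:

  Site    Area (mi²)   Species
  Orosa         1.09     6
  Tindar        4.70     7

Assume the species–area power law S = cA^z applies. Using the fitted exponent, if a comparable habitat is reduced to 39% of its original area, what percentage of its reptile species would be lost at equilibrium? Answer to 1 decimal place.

9.5%

z = ln(7/6) / ln(4.7/1.09) = 0.1542 / 1.4614 = 0.1055
S_new/S_old = (A_new/A_old)^z = 0.39^0.1055 = exp(0.1055 × -0.9416) = 0.9054
Fraction lost = 1 − 0.9054 = 0.09455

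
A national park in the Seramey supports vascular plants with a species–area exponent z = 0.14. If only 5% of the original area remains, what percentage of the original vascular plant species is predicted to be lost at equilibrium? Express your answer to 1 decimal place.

34.3%

S_new/S_old = (A_new/A_old)^z = 0.05^0.14
= exp(0.14 × ln 0.05) = exp(0.14 × -2.9957) = exp(-0.4194) ≈ 0.6574
Fraction lost = 1 − 0.6574 = 0.3426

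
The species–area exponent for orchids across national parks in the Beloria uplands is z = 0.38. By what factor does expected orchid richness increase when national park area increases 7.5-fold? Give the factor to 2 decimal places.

2.15

S₂/S₁ = (A₂/A₁)^z = 7.5^0.38
ln(S₂/S₁) = 0.38 × ln 7.5 = 0.38 × 2.0149 = 0.7657
S₂/S₁ = e^0.7657 ≈ 2.15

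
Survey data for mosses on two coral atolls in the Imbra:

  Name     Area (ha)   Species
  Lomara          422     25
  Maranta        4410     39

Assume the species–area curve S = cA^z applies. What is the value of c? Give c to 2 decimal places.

z = ln(S₂/S₁) / ln(A₂/A₁) = ln(39/25) / ln(4410/422) = 0.4447 / 2.3466 = 0.1895
c = S₁ / A₁^z = 25 / 422^0.1895 = 25 / 3.144 = 7.951

7.95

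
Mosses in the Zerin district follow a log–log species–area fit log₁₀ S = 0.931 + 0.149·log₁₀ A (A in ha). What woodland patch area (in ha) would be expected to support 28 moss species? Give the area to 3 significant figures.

28 = 8.531 × A^0.149  ⇒  A^0.149 = 28/8.531 = 3.282
ln A = ln(3.282) / 0.149 = 1.1885 / 0.149 = 7.9765
A = e^7.9765 ≈ 2912 ha

2910 ha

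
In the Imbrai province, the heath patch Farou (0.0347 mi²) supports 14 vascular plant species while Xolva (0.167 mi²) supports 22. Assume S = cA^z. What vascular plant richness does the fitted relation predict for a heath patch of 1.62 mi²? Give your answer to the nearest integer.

42

z = ln(22/14) / ln(0.167/0.0347) = 0.4520 / 1.5713 = 0.2877
c = 14 / 0.0347^0.2877 = 14 / 0.3803 = 36.81
S₃ = 36.81 × 1.62^0.2877 = 36.81 × 1.149 ≈ 42.29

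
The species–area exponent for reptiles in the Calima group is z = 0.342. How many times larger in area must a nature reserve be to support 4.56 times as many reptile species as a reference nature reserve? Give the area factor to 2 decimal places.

(A₂/A₁)^0.342 = 4.56, so A₂/A₁ = 4.56^(1/0.342) = 4.56^2.924
ln(A₂/A₁) = ln 4.56 / 0.342 = 1.5173 / 0.342 = 4.4366
A₂/A₁ = e^4.4366 ≈ 84.49

84.49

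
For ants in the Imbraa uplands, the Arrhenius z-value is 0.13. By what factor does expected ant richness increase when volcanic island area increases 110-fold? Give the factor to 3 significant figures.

1.84

S₂/S₁ = (A₂/A₁)^z = 110^0.13
ln(S₂/S₁) = 0.13 × ln 110 = 0.13 × 4.7005 = 0.6111
S₂/S₁ = e^0.6111 ≈ 1.842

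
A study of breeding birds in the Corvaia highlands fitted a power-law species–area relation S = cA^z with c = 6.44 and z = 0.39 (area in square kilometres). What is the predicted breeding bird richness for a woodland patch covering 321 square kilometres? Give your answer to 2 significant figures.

S = 6.44 × 321^0.39 = 6.44 × 9.496 ≈ 61.15

61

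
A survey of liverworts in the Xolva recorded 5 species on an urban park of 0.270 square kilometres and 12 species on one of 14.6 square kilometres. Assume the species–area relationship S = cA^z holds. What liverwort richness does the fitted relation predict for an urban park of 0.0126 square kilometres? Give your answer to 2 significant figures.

2.6

z = ln(12/5) / ln(14.6/0.27) = 0.8755 / 3.9904 = 0.2194
c = 5 / 0.27^0.2194 = 5 / 0.7503 = 6.664
S₃ = 6.664 × 0.0126^0.2194 = 6.664 × 0.383 ≈ 2.552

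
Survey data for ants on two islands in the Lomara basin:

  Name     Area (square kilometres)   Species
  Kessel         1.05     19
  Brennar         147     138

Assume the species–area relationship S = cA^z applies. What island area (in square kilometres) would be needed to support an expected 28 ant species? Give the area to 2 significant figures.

2.8 square kilometres

z = ln(138/19) / ln(147/1.05) = 1.9828 / 4.9416 = 0.4012
c = 19 / 1.05^0.4012 = 19 / 1.02 = 18.63
A = (28/18.63)^(1/0.4012) ⇒ ln A = ln(1.503)/0.4012 = 1.0152
A = e^1.0152 ≈ 2.76 square kilometres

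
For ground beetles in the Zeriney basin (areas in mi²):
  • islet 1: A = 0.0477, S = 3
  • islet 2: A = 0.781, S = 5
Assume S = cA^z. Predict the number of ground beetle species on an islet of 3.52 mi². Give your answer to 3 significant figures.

6.58

z = ln(5/3) / ln(0.781/0.0477) = 0.5108 / 2.7956 = 0.1827
c = 3 / 0.0477^0.1827 = 3 / 0.5735 = 5.231
S₃ = 5.231 × 3.52^0.1827 = 5.231 × 1.259 ≈ 6.583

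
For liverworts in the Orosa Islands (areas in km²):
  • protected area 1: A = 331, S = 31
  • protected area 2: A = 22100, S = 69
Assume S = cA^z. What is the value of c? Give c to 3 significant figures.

z = ln(S₂/S₁) / ln(A₂/A₁) = ln(69/31) / ln(22100/331) = 0.8001 / 4.2012 = 0.1904
c = S₁ / A₁^z = 31 / 331^0.1904 = 31 / 3.019 = 10.27

10.3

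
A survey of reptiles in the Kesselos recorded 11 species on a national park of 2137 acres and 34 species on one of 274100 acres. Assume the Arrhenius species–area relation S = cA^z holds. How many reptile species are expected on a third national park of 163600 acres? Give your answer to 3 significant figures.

z = ln(34/11) / ln(274100/2137) = 1.1285 / 4.8541 = 0.2325
c = 11 / 2137^0.2325 = 11 / 5.944 = 1.85
S₃ = 1.85 × 163600^0.2325 = 1.85 × 16.3 ≈ 30.16

30.2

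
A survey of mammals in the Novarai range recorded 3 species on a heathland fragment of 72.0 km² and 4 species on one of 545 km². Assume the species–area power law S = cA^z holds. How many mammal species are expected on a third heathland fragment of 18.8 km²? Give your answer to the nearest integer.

2

z = ln(4/3) / ln(545/72) = 0.2877 / 2.0241 = 0.1421
c = 3 / 72^0.1421 = 3 / 1.836 = 1.634
S₃ = 1.634 × 18.8^0.1421 = 1.634 × 1.517 ≈ 2.479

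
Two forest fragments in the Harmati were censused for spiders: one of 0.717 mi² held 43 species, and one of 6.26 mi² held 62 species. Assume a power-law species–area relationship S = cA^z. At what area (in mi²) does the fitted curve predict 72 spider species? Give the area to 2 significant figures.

15 mi²

z = ln(62/43) / ln(6.26/0.717) = 0.3659 / 2.1669 = 0.1689
c = 43 / 0.717^0.1689 = 43 / 0.9454 = 45.48
A = (72/45.48)^(1/0.1689) ⇒ ln A = ln(1.583)/0.1689 = 2.7196
A = e^2.7196 ≈ 15.17 mi²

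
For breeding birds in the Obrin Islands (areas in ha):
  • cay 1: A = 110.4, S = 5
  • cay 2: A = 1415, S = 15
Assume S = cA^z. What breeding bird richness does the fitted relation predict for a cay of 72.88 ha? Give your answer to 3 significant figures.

z = ln(15/5) / ln(1415/110.4) = 1.0986 / 2.5508 = 0.4307
c = 5 / 110.4^0.4307 = 5 / 7.584 = 0.6593
S₃ = 0.6593 × 72.88^0.4307 = 0.6593 × 6.342 ≈ 4.181

4.18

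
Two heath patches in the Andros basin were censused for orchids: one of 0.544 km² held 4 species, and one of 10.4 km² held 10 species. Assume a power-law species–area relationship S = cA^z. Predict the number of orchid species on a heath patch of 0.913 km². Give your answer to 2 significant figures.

4.7

z = ln(10/4) / ln(10.4/0.544) = 0.9163 / 2.9506 = 0.3105
c = 4 / 0.544^0.3105 = 4 / 0.8277 = 4.832
S₃ = 4.832 × 0.913^0.3105 = 4.832 × 0.9721 ≈ 4.698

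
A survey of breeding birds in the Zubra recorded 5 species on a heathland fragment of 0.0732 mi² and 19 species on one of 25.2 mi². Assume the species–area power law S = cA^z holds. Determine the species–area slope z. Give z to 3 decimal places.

0.229

Taking logs: ln S = ln c + z ln A, so z = (ln S₂ − ln S₁)/(ln A₂ − ln A₁).
z = ln(19/5) / ln(25.2/0.0732) = ln(3.8) / ln(344.3) = 1.3350 / 5.8414 = 0.2285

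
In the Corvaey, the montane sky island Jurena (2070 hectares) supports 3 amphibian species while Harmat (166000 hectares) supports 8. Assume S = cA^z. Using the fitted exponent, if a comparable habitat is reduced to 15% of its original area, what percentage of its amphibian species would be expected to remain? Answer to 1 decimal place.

65.4%

z = ln(8/3) / ln(166000/2070) = 0.9808 / 4.3844 = 0.2237
S_new/S_old = (A_new/A_old)^z = 0.15^0.2237 = exp(0.2237 × -1.8971) = 0.6542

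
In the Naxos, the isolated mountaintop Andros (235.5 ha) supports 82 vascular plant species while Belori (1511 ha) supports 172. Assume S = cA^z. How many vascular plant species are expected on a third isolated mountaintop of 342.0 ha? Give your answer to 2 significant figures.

z = ln(172/82) / ln(1511/235.5) = 0.7408 / 1.8588 = 0.3985
c = 82 / 235.5^0.3985 = 82 / 8.816 = 9.301
S₃ = 9.301 × 342^0.3985 = 9.301 × 10.23 ≈ 95.15

95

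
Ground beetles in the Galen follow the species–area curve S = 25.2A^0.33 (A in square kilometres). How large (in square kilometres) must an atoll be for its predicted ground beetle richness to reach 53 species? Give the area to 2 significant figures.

53 = 25.2 × A^0.33  ⇒  A^0.33 = 53/25.2 = 2.103
ln A = ln(2.103) / 0.33 = 0.7434 / 0.33 = 2.2529
A = e^2.2529 ≈ 9.515 square kilometres

9.5 square kilometres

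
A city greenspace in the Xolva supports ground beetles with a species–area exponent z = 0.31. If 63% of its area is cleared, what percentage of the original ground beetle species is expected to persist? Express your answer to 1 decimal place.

S_new/S_old = (A_new/A_old)^z = 0.37^0.31
= exp(0.31 × ln 0.37) = exp(0.31 × -0.9943) = exp(-0.3082) ≈ 0.7348

73.5%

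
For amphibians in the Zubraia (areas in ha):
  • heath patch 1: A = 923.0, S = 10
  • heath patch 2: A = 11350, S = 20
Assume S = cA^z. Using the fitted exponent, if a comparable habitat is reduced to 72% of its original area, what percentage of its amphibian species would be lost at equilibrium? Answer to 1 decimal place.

8.7%

z = ln(20/10) / ln(11350/923) = 0.6931 / 2.5093 = 0.2762
S_new/S_old = (A_new/A_old)^z = 0.72^0.2762 = exp(0.2762 × -0.3285) = 0.9133
Fraction lost = 1 − 0.9133 = 0.08675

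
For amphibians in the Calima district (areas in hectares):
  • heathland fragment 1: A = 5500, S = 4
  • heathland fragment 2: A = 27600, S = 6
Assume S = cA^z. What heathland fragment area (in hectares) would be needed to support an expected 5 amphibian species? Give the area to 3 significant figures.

z = ln(6/4) / ln(27600/5500) = 0.4055 / 1.6131 = 0.2514
c = 4 / 5500^0.2514 = 4 / 8.713 = 0.4591
A = (5/0.4591)^(1/0.2514) ⇒ ln A = ln(10.89)/0.2514 = 9.5002
A = e^9.5002 ≈ 13363 hectares

13400 hectares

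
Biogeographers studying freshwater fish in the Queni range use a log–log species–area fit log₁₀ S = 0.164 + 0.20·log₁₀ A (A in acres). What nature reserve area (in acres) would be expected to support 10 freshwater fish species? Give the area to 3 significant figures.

10 = 1.459 × A^0.2  ⇒  A^0.2 = 10/1.459 = 6.855
ln A = ln(6.855) / 0.2 = 1.9250 / 0.2 = 9.6248
A = e^9.6248 ≈ 15136 acres

15100 acres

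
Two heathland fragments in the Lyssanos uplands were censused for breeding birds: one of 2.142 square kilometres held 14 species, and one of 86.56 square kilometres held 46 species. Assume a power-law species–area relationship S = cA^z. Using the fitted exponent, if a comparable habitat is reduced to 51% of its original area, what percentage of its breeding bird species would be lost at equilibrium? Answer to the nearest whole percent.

19%

z = ln(46/14) / ln(86.56/2.142) = 1.1896 / 3.6991 = 0.3216
S_new/S_old = (A_new/A_old)^z = 0.51^0.3216 = exp(0.3216 × -0.6733) = 0.8053
Fraction lost = 1 − 0.8053 = 0.1947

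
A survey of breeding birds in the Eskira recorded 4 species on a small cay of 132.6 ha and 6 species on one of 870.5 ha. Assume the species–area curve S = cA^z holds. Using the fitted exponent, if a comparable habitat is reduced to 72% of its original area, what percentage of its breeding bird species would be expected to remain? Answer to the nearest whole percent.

93%

z = ln(6/4) / ln(870.5/132.6) = 0.4055 / 1.8817 = 0.2155
S_new/S_old = (A_new/A_old)^z = 0.72^0.2155 = exp(0.2155 × -0.3285) = 0.9317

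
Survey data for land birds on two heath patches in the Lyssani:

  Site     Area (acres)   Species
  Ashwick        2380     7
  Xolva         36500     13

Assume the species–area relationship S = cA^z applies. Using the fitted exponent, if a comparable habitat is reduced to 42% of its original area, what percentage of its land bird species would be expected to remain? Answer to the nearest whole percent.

82%

z = ln(13/7) / ln(36500/2380) = 0.6190 / 2.7302 = 0.2267
S_new/S_old = (A_new/A_old)^z = 0.42^0.2267 = exp(0.2267 × -0.8675) = 0.8214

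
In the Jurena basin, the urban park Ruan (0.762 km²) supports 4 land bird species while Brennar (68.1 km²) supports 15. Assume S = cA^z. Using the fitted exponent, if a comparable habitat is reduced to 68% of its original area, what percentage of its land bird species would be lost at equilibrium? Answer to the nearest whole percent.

z = ln(15/4) / ln(68.1/0.762) = 1.3218 / 4.4928 = 0.2942
S_new/S_old = (A_new/A_old)^z = 0.68^0.2942 = exp(0.2942 × -0.3857) = 0.8927
Fraction lost = 1 − 0.8927 = 0.1073

11%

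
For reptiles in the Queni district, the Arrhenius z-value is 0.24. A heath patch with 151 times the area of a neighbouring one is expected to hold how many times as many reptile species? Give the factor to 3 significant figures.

3.33

S₂/S₁ = (A₂/A₁)^z = 151^0.24
ln(S₂/S₁) = 0.24 × ln 151 = 0.24 × 5.0173 = 1.2041
S₂/S₁ = e^1.2041 ≈ 3.334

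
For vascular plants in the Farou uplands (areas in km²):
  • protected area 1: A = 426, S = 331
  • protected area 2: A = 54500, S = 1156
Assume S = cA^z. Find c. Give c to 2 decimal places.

69.51

z = ln(S₂/S₁) / ln(A₂/A₁) = ln(1156/331) / ln(54500/426) = 1.2506 / 4.8515 = 0.2578
c = S₁ / A₁^z = 331 / 426^0.2578 = 331 / 4.762 = 69.51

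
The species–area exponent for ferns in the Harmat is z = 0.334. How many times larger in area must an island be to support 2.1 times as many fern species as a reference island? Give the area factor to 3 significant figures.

(A₂/A₁)^0.334 = 2.1, so A₂/A₁ = 2.1^(1/0.334) = 2.1^2.994
ln(A₂/A₁) = ln 2.1 / 0.334 = 0.7419 / 0.334 = 2.2214
A₂/A₁ = e^2.2214 ≈ 9.22

9.22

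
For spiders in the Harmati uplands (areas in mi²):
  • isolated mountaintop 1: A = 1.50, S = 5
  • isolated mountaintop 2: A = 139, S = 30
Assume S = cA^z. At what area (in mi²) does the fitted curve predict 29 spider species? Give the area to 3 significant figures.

z = ln(30/5) / ln(139/1.5) = 1.7918 / 4.5290 = 0.3956
c = 5 / 1.5^0.3956 = 5 / 1.174 = 4.259
A = (29/4.259)^(1/0.3956) ⇒ ln A = ln(6.809)/0.3956 = 4.8488
A = e^4.8488 ≈ 127.6 mi²

128 mi²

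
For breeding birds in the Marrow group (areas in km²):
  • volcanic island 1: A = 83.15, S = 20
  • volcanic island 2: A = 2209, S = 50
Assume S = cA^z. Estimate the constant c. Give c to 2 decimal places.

5.82

z = ln(S₂/S₁) / ln(A₂/A₁) = ln(50/20) / ln(2209/83.15) = 0.9163 / 3.2796 = 0.2794
c = S₁ / A₁^z = 20 / 83.15^0.2794 = 20 / 3.439 = 5.816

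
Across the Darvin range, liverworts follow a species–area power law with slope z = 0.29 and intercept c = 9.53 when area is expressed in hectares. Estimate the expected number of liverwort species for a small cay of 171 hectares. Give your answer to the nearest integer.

S = 9.53 × 171^0.29 = 9.53 × 4.442 ≈ 42.33

42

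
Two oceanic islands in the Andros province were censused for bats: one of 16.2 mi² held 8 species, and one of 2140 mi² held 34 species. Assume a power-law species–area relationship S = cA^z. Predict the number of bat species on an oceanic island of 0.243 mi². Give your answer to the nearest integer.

z = ln(34/8) / ln(2140/16.2) = 1.4469 / 4.8835 = 0.2963
c = 8 / 16.2^0.2963 = 8 / 2.282 = 3.505
S₃ = 3.505 × 0.243^0.2963 = 3.505 × 0.6576 ≈ 2.305

2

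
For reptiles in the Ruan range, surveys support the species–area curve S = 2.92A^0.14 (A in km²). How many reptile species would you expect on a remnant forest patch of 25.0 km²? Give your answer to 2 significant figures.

4.6

S = 2.92 × 25^0.14 = 2.92 × 1.569 ≈ 4.582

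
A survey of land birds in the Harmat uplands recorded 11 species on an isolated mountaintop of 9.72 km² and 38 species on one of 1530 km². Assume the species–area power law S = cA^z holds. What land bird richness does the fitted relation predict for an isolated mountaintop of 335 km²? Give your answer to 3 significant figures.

26.2

z = ln(38/11) / ln(1530/9.72) = 1.2397 / 5.0588 = 0.2451
c = 11 / 9.72^0.2451 = 11 / 1.746 = 6.3
S₃ = 6.3 × 335^0.2451 = 6.3 × 4.157 ≈ 26.19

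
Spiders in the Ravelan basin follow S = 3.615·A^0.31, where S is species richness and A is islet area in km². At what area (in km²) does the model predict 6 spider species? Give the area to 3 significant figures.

5.13 km²

6 = 3.615 × A^0.31  ⇒  A^0.31 = 6/3.615 = 1.66
ln A = ln(1.66) / 0.31 = 0.5067 / 0.31 = 1.6344
A = e^1.6344 ≈ 5.126 km²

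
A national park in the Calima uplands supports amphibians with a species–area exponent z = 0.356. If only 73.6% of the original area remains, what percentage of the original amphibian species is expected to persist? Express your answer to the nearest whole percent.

90%

S_new/S_old = (A_new/A_old)^z = 0.736^0.356
= exp(0.356 × ln 0.736) = exp(0.356 × -0.3065) = exp(-0.1091) ≈ 0.8966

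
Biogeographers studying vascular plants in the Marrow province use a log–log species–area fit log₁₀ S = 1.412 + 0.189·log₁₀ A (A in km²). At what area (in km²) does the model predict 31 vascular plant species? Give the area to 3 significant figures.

2.63 km²

31 = 25.82 × A^0.189  ⇒  A^0.189 = 31/25.82 = 1.2
ln A = ln(1.2) / 0.189 = 0.1827 / 0.189 = 0.9669
A = e^0.9669 ≈ 2.63 km²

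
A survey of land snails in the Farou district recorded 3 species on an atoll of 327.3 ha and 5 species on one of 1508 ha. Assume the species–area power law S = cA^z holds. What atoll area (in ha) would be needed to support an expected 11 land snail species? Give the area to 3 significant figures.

15900 ha

z = ln(5/3) / ln(1508/327.3) = 0.5108 / 1.5277 = 0.3344
c = 3 / 327.3^0.3344 = 3 / 6.934 = 0.4327
A = (11/0.4327)^(1/0.3344) ⇒ ln A = ln(25.42)/0.3344 = 9.6765
A = e^9.6765 ≈ 15938 ha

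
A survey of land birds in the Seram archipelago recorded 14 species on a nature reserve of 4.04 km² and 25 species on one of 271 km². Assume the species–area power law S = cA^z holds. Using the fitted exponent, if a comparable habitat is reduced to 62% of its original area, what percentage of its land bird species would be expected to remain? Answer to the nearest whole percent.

z = ln(25/14) / ln(271/4.04) = 0.5798 / 4.2059 = 0.1379
S_new/S_old = (A_new/A_old)^z = 0.62^0.1379 = exp(0.1379 × -0.4780) = 0.9362

94%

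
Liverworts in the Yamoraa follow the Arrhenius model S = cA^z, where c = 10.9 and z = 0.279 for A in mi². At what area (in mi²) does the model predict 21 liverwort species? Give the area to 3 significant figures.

21 = 10.9 × A^0.279  ⇒  A^0.279 = 21/10.9 = 1.927
ln A = ln(1.927) / 0.279 = 0.6558 / 0.279 = 2.3504
A = e^2.3504 ≈ 10.49 mi²

10.5 mi²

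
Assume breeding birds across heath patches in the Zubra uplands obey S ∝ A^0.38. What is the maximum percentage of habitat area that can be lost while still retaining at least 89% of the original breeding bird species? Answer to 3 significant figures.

26.4%

Need (A_new/A_old)^0.38 = 0.89, so A_new/A_old = 0.89^(1/0.38) = 0.89^2.632
ln(A_new/A_old) = ln 0.89 / 0.38 = -0.1165 / 0.38 = -0.3067
A_new/A_old = e^-0.3067 ≈ 0.7359
Fraction that can be lost = 1 − 0.7359 = 0.2641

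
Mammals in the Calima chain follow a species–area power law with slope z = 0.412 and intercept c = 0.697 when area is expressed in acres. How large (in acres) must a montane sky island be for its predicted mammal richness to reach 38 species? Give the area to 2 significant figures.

38 = 0.697 × A^0.412  ⇒  A^0.412 = 38/0.697 = 54.52
ln A = ln(54.52) / 0.412 = 3.9986 / 0.412 = 9.7052
A = e^9.7052 ≈ 16403 acres

16000 acres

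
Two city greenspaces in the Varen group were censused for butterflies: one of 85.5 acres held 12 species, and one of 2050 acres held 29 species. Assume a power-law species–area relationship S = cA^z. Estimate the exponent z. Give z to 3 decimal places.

0.278

Taking logs: ln S = ln c + z ln A, so z = (ln S₂ − ln S₁)/(ln A₂ − ln A₁).
z = ln(29/12) / ln(2050/85.5) = ln(2.417) / ln(23.98) = 0.8824 / 3.1771 = 0.2777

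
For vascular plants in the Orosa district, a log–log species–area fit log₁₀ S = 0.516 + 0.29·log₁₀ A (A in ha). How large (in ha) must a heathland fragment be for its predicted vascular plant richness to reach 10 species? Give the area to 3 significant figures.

46.7 ha

10 = 3.281 × A^0.29  ⇒  A^0.29 = 10/3.281 = 3.048
ln A = ln(3.048) / 0.29 = 1.1145 / 0.29 = 3.8429
A = e^3.8429 ≈ 46.66 ha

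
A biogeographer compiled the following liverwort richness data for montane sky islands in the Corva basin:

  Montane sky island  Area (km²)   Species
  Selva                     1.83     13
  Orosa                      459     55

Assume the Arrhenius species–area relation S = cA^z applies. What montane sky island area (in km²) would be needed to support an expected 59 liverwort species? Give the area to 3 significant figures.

601 km²

z = ln(55/13) / ln(459/1.83) = 1.4424 / 5.5247 = 0.2611
c = 13 / 1.83^0.2611 = 13 / 1.171 = 11.1
A = (59/11.1)^(1/0.2611) ⇒ ln A = ln(5.314)/0.2611 = 6.3980
A = e^6.3980 ≈ 600.6 km²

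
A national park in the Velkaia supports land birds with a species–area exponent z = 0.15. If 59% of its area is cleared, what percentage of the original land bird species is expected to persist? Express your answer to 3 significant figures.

S_new/S_old = (A_new/A_old)^z = 0.41^0.15
= exp(0.15 × ln 0.41) = exp(0.15 × -0.8916) = exp(-0.1337) ≈ 0.8748

87.5%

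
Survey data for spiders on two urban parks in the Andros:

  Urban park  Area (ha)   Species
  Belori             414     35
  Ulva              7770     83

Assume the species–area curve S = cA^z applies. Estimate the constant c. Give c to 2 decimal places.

z = ln(S₂/S₁) / ln(A₂/A₁) = ln(83/35) / ln(7770/414) = 0.8635 / 2.9322 = 0.2945
c = S₁ / A₁^z = 35 / 414^0.2945 = 35 / 5.898 = 5.935

5.93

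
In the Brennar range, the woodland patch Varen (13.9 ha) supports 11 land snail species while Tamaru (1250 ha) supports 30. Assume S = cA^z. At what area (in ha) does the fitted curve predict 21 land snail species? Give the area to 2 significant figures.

250 ha

z = ln(30/11) / ln(1250/13.9) = 1.0033 / 4.4990 = 0.2230
c = 11 / 13.9^0.2230 = 11 / 1.798 = 6.116
A = (21/6.116)^(1/0.2230) ⇒ ln A = ln(3.433)/0.2230 = 5.5315
A = e^5.5315 ≈ 252.5 ha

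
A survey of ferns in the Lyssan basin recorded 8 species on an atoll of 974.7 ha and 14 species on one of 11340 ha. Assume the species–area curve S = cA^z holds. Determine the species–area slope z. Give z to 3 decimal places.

Taking logs: ln S = ln c + z ln A, so z = (ln S₂ − ln S₁)/(ln A₂ − ln A₁).
z = ln(14/8) / ln(11340/974.7) = ln(1.75) / ln(11.63) = 0.5596 / 2.4540 = 0.2280

0.228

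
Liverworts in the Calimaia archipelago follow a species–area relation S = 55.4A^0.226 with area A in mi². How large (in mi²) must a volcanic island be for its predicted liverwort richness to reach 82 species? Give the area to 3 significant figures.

5.67 mi²

82 = 55.4 × A^0.226  ⇒  A^0.226 = 82/55.4 = 1.48
ln A = ln(1.48) / 0.226 = 0.3921 / 0.226 = 1.7351
A = e^1.7351 ≈ 5.67 mi²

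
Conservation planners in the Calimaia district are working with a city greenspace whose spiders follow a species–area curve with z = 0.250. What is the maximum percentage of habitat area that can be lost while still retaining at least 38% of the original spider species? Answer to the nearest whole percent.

98%

Need (A_new/A_old)^0.25 = 0.38, so A_new/A_old = 0.38^(1/0.25) = 0.38^4
ln(A_new/A_old) = ln 0.38 / 0.25 = -0.9676 / 0.25 = -3.8703
A_new/A_old = e^-3.8703 ≈ 0.02085
Fraction that can be lost = 1 − 0.02085 = 0.9791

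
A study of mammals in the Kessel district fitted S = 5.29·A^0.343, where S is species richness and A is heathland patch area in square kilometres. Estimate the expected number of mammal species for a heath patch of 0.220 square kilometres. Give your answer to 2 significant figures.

3.1

S = 5.29 × 0.22^0.343 = 5.29 × 0.5949 ≈ 3.147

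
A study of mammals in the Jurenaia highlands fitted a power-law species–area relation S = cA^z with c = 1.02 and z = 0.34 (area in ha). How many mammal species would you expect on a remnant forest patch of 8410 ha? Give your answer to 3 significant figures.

22.0

S = 1.02 × 8410^0.34
ln S = ln 1.02 + 0.34 × ln 8410 = 0.0198 + 0.34 × 9.0372 = 3.0924
S = e^3.0924 ≈ 22.03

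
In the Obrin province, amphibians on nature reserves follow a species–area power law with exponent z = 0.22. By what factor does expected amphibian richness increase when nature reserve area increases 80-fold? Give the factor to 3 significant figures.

S₂/S₁ = (A₂/A₁)^z = 80^0.22
ln(S₂/S₁) = 0.22 × ln 80 = 0.22 × 4.3820 = 0.9640
S₂/S₁ = e^0.9640 ≈ 2.622

2.62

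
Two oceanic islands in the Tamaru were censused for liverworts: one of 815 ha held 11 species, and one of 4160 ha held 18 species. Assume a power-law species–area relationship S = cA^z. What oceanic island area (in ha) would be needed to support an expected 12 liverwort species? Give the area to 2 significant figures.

z = ln(18/11) / ln(4160/815) = 0.4925 / 1.6301 = 0.3021
c = 11 / 815^0.3021 = 11 / 7.577 = 1.452
A = (12/1.452)^(1/0.3021) ⇒ ln A = ln(8.266)/0.3021 = 6.9912
A = e^6.9912 ≈ 1087 ha

1100 ha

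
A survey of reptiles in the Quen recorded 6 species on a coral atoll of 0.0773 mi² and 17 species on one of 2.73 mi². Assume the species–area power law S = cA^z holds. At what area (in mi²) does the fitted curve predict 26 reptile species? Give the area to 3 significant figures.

z = ln(17/6) / ln(2.73/0.0773) = 1.0415 / 3.5644 = 0.2922
c = 6 / 0.0773^0.2922 = 6 / 0.4733 = 12.68
A = (26/12.68)^(1/0.2922) ⇒ ln A = ln(2.051)/0.2922 = 2.4585
A = e^2.4585 ≈ 11.69 mi²

11.7 mi²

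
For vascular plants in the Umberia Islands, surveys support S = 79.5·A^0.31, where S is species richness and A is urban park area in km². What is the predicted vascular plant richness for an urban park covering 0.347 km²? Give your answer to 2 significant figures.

S = 79.5 × 0.347^0.31
ln S = ln 79.5 + 0.31 × ln 0.347 = 4.3758 + 0.31 × -1.0584 = 4.0476
S = e^4.0476 ≈ 57.26

57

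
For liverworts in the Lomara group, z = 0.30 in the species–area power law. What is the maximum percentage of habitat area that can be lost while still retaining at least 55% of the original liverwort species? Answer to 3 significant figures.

Need (A_new/A_old)^0.3 = 0.55, so A_new/A_old = 0.55^(1/0.3) = 0.55^3.333
ln(A_new/A_old) = ln 0.55 / 0.3 = -0.5978 / 0.3 = -1.9928
A_new/A_old = e^-1.9928 ≈ 0.1363
Fraction that can be lost = 1 − 0.1363 = 0.8637

86.4%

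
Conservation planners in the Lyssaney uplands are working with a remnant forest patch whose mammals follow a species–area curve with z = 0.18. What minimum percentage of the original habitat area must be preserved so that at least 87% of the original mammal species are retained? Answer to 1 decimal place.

46.1%

Need (A_new/A_old)^0.18 = 0.87, so A_new/A_old = 0.87^(1/0.18) = 0.87^5.556
ln(A_new/A_old) = ln 0.87 / 0.18 = -0.1393 / 0.18 = -0.7737
A_new/A_old = e^-0.7737 ≈ 0.4613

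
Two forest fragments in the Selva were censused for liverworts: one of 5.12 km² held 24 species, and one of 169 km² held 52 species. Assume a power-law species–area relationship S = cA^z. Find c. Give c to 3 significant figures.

16.7

z = ln(S₂/S₁) / ln(A₂/A₁) = ln(52/24) / ln(169/5.12) = 0.7732 / 3.4967 = 0.2211
c = S₁ / A₁^z = 24 / 5.12^0.2211 = 24 / 1.435 = 16.73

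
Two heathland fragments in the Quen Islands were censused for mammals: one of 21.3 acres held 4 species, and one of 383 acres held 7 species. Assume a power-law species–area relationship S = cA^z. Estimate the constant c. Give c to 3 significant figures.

z = ln(S₂/S₁) / ln(A₂/A₁) = ln(7/4) / ln(383/21.3) = 0.5596 / 2.8893 = 0.1937
c = S₁ / A₁^z = 4 / 21.3^0.1937 = 4 / 1.808 = 2.212

2.21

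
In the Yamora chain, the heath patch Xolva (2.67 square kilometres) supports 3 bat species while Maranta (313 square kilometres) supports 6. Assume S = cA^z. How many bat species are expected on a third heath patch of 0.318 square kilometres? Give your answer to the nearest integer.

z = ln(6/3) / ln(313/2.67) = 0.6931 / 4.7641 = 0.1455
c = 3 / 2.67^0.1455 = 3 / 1.154 = 2.601
S₃ = 2.601 × 0.318^0.1455 = 2.601 × 0.8465 ≈ 2.201

2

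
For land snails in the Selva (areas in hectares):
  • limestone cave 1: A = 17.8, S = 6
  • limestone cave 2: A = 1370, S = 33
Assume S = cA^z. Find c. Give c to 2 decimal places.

1.94

z = ln(S₂/S₁) / ln(A₂/A₁) = ln(33/6) / ln(1370/17.8) = 1.7047 / 4.3434 = 0.3925
c = S₁ / A₁^z = 6 / 17.8^0.3925 = 6 / 3.096 = 1.938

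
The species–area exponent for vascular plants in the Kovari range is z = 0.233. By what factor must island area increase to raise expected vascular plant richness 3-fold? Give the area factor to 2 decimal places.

111.62

(A₂/A₁)^0.233 = 3, so A₂/A₁ = 3^(1/0.233) = 3^4.292
ln(A₂/A₁) = ln 3 / 0.233 = 1.0986 / 0.233 = 4.7151
A₂/A₁ = e^4.7151 ≈ 111.6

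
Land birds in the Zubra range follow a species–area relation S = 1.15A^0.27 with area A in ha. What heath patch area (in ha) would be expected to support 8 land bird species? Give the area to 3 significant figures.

1320 ha

8 = 1.15 × A^0.27  ⇒  A^0.27 = 8/1.15 = 6.957
ln A = ln(6.957) / 0.27 = 1.9397 / 0.27 = 7.1840
A = e^7.1840 ≈ 1318 ha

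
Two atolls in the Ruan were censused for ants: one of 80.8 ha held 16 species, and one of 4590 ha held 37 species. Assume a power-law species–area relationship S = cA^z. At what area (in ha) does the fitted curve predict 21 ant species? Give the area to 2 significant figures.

z = ln(37/16) / ln(4590/80.8) = 0.8383 / 4.0397 = 0.2075
c = 16 / 80.8^0.2075 = 16 / 2.488 = 6.431
A = (21/6.431)^(1/0.2075) ⇒ ln A = ln(3.265)/0.2075 = 5.7023
A = e^5.7023 ≈ 299.6 ha

300 ha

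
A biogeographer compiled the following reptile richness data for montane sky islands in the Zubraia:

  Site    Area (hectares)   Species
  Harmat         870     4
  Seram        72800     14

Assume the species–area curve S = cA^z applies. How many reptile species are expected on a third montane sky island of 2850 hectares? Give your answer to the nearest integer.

6

z = ln(14/4) / ln(72800/870) = 1.2528 / 4.4270 = 0.2830
c = 4 / 870^0.2830 = 4 / 6.789 = 0.5891
S₃ = 0.5891 × 2850^0.2830 = 0.5891 × 9.499 ≈ 5.596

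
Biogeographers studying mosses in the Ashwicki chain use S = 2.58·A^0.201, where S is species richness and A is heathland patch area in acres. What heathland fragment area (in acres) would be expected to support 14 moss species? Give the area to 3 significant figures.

4510 acres

14 = 2.58 × A^0.201  ⇒  A^0.201 = 14/2.58 = 5.426
ln A = ln(5.426) / 0.201 = 1.6913 / 0.201 = 8.4143
A = e^8.4143 ≈ 4511 acres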